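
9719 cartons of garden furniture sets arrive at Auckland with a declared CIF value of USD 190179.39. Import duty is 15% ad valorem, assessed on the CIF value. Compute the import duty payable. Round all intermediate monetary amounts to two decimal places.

Import duty: USD 28526.91

Import duty = 190179.39 × 15% = 28526.91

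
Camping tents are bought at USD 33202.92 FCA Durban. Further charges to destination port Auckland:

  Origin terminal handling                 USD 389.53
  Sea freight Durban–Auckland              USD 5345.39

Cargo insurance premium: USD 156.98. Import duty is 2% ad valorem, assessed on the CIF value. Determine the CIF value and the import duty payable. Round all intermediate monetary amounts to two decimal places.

CIF = FCA price + pre-shipment costs + freight + insurance
CIF = 33202.92 + 389.53 + 5345.39 + 156.98 = 39094.82
Import duty = 39094.82 × 2% = 781.90

CIF value: USD 39094.82; import duty: USD 781.90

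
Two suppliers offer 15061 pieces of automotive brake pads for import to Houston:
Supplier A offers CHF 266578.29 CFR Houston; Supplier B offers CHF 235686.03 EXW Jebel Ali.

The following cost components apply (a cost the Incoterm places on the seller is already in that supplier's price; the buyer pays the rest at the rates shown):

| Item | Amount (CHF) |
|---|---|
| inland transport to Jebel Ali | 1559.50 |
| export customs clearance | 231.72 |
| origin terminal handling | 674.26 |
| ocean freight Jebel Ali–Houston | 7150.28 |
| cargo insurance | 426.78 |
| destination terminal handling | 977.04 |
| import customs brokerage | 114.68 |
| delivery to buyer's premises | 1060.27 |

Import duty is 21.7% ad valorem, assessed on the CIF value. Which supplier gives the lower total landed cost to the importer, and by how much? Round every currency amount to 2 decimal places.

Supplier B is cheaper by CHF 25893.50

Supplier A (CFR):
CIF value = CFR price + insurance = 266578.29 + 426.78 = 267005.07
Import duty = 267005.07 × 21.7% = 57940.10
Buyer bears (A): 426.78 + 977.04 + 114.68 + 1060.27 = 2578.77
Landed cost (A) = invoice 266578.29 + 2578.77 + duty 57940.10 = 327097.16
Supplier B (EXW):
CIF value = EXW price + inland to port + export clearance + origin terminal + freight + insurance = 235686.03 + 1559.50 + 231.72 + 674.26 + 7150.28 + 426.78 = 245728.57
Import duty = 245728.57 × 21.7% = 53323.10
Buyer bears (B): 1559.50 + 231.72 + 674.26 + 7150.28 + 426.78 + 977.04 + 114.68 + 1060.27 = 12194.53
Landed cost (B) = invoice 235686.03 + 12194.53 + duty 53323.10 = 301203.66
Difference = |327097.16 − 301203.66| = 25893.50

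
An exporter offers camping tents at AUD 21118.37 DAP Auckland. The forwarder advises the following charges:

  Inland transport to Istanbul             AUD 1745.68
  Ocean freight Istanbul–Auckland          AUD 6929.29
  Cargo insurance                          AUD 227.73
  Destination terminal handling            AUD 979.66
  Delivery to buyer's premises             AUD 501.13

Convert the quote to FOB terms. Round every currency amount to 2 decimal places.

Not relevant to the conversion: inland to port — on the seller under both DAP and FOB; already in the DAP price and stays in the FOB price.
From DAP to FOB, the seller no longer bears: freight, insurance, destination terminal, delivery.
FOB price = 21118.37 − 6929.29 − 227.73 − 979.66 − 501.13 = 12480.56

FOB price: AUD 12480.56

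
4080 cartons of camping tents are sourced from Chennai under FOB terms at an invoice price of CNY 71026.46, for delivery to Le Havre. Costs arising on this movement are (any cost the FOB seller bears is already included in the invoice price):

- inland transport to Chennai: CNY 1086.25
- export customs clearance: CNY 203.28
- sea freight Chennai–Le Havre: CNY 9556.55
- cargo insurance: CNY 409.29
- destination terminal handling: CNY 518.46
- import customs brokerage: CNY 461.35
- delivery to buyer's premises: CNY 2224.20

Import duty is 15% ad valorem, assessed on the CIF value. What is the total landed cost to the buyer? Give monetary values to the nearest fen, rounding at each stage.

Total landed cost: CNY 96345.16

FOB: the seller bears costs until goods are on board at the origin port; the buyer bears freight, insurance and all costs thereafter.
Already in the invoice (seller's account under FOB): inland to port, export clearance — exclude.
CIF value = FOB price + freight + insurance = 71026.46 + 9556.55 + 409.29 = 80992.30
Import duty = 80992.30 × 15% = 12148.85
Buyer bears: freight 9556.55 + insurance 409.29 + destination terminal 518.46 + brokerage 461.35 + delivery 2224.20 + duty 12148.85 = 25318.70
Landed cost = invoice 71026.46 + 25318.70 = 96345.16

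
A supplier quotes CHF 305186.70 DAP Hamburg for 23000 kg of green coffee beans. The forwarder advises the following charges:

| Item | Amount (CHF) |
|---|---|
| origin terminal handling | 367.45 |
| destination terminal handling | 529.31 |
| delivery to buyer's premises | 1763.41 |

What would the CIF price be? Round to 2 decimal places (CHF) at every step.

CIF price: CHF 302893.98

Not relevant to the conversion: origin terminal — on the seller under both DAP and CIF; already in the DAP price and stays in the CIF price.
From DAP to CIF, the seller no longer bears: destination terminal, delivery.
CIF price = 305186.70 − 529.31 − 1763.41 = 302893.98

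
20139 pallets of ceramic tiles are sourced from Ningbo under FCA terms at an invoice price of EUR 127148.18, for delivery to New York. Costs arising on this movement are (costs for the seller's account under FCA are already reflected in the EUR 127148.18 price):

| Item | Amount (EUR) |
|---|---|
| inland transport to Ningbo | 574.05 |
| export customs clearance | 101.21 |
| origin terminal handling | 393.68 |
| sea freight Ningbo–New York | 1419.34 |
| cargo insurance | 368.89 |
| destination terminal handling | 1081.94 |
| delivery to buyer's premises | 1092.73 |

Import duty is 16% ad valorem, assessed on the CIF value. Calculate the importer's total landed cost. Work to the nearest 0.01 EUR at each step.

Total landed cost: EUR 152197.57

FCA: the seller delivers export-cleared goods to the carrier; the buyer bears costs from that point.
Already in the invoice (seller's account under FCA): inland to port, export clearance — exclude.
CIF value = FCA price + origin terminal + freight + insurance = 127148.18 + 393.68 + 1419.34 + 368.89 = 129330.09
Import duty = 129330.09 × 16% = 20692.81
Buyer bears: origin terminal 393.68 + freight 1419.34 + insurance 368.89 + destination terminal 1081.94 + delivery 1092.73 + duty 20692.81 = 25049.39
Landed cost = invoice 127148.18 + 25049.39 = 152197.57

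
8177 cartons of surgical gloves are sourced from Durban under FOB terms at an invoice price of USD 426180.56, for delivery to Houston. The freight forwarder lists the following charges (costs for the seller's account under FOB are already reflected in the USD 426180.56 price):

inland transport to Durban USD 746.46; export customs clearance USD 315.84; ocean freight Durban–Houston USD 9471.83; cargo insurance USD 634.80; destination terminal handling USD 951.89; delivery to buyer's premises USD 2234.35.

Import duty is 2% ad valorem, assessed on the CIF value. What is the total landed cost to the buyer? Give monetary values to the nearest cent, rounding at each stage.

Total landed cost: USD 448199.17

FOB: the seller bears costs until goods are on board at the origin port; the buyer bears freight, insurance and all costs thereafter.
Already in the invoice (seller's account under FOB): inland to port, export clearance — exclude.
CIF value = FOB price + freight + insurance = 426180.56 + 9471.83 + 634.80 = 436287.19
Import duty = 436287.19 × 2% = 8725.74
Buyer bears: freight 9471.83 + insurance 634.80 + destination terminal 951.89 + delivery 2234.35 + duty 8725.74 = 22018.61
Landed cost = invoice 426180.56 + 22018.61 = 448199.17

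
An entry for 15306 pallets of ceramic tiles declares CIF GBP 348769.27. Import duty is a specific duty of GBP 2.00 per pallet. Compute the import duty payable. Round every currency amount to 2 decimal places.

Import duty = 15306 × 2.00 = 30612.00

Import duty: GBP 30612.00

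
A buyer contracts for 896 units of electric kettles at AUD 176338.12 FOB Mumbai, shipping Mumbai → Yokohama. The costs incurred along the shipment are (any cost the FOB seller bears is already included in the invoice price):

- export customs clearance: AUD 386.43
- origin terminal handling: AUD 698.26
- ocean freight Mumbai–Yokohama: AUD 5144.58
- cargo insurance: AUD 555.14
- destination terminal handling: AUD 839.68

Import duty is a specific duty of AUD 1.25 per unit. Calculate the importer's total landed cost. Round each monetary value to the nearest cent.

FOB: the seller bears costs until goods are on board at the origin port; the buyer bears freight, insurance and all costs thereafter.
Already in the invoice (seller's account under FOB): export clearance, origin terminal — exclude.
CIF value = FOB price + freight + insurance = 176338.12 + 5144.58 + 555.14 = 182037.84
Import duty = 896 × 1.25 = 1120.00
Buyer bears: freight 5144.58 + insurance 555.14 + destination terminal 839.68 + duty 1120.00 = 7659.40
Landed cost = invoice 176338.12 + 7659.40 = 183997.52

Total landed cost: AUD 183997.52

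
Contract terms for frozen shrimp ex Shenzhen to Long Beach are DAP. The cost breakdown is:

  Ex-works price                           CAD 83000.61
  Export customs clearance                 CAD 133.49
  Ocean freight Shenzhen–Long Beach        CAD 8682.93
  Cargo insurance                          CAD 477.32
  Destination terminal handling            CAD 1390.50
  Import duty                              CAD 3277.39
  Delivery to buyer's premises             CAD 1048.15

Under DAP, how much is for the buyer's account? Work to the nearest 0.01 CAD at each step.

Buyer's account: CAD 3277.39

DAP: the seller bears all costs to the named destination except import duty and clearance.
Seller's account: goods 83000.61 + export clearance 133.49 + freight 8682.93 + insurance 477.32 + destination terminal 1390.50 + delivery 1048.15 = 94733.00
Buyer's account: duty 3277.39 = 3277.39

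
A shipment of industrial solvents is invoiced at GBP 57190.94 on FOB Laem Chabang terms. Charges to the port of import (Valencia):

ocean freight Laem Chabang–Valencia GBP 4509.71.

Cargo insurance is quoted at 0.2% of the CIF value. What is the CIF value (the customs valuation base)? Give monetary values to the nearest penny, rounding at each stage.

CIF value: GBP 61824.30

Let C be the CIF value. C = FOB price + freight + 0.2% × C
C − 0.2% × C = 57190.94 + 4509.71
0.998 × C = 61700.65
C = 61700.65 / 0.998 = 61824.30
Insurance premium = 0.2% × 61824.30 = 123.65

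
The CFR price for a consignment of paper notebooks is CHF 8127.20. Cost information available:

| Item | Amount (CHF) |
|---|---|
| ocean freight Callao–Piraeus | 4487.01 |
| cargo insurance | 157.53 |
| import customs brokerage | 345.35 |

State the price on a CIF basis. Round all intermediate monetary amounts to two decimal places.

CIF price: CHF 8284.73

Not relevant to the conversion: freight — on the seller under both CFR and CIF; already in the CFR price and stays in the CIF price. brokerage — on the buyer under both terms; not part of either seller's price.
From CFR to CIF, the seller additionally bears: insurance.
CIF price = 8127.20 + 157.53 = 8284.73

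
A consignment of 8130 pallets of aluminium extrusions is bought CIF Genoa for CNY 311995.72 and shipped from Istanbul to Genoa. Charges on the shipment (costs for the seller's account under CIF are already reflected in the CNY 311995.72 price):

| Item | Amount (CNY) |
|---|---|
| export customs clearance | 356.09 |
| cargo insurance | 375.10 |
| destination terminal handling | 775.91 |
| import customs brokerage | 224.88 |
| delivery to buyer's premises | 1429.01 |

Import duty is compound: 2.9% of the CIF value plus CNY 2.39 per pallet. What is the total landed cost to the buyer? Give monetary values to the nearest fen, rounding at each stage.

CIF: the seller pays costs through ocean freight and marine insurance to the destination port.
Already in the invoice (seller's account under CIF): export clearance, insurance — exclude.
The CIF price already equals the CIF value: 311995.72
Ad valorem component: 311995.72 × 2.9% = 9047.88
Specific component: 8130 × 2.39 = 19430.70
Import duty = 9047.88 + 19430.70 = 28478.58
Buyer bears: destination terminal 775.91 + brokerage 224.88 + delivery 1429.01 + duty 28478.58 = 30908.38
Landed cost = invoice 311995.72 + 30908.38 = 342904.10

Total landed cost: CNY 342904.10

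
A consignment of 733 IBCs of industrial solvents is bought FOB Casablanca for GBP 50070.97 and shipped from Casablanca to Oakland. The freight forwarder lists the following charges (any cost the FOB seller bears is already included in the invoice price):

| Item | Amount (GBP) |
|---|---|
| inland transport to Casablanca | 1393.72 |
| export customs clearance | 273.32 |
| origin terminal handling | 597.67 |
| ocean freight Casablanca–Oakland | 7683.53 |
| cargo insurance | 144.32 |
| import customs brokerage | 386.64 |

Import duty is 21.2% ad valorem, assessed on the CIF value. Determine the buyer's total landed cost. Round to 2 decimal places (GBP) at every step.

FOB: the seller bears costs until goods are on board at the origin port; the buyer bears freight, insurance and all costs thereafter.
Already in the invoice (seller's account under FOB): inland to port, export clearance, origin terminal — exclude.
CIF value = FOB price + freight + insurance = 50070.97 + 7683.53 + 144.32 = 57898.82
Import duty = 57898.82 × 21.2% = 12274.55
Buyer bears: freight 7683.53 + insurance 144.32 + brokerage 386.64 + duty 12274.55 = 20489.04
Landed cost = invoice 50070.97 + 20489.04 = 70560.01

Total landed cost: GBP 70560.01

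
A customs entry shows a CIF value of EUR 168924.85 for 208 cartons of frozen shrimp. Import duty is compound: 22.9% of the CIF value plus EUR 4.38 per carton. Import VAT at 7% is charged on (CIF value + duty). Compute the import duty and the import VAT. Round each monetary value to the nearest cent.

Import duty: EUR 39594.83; import VAT: EUR 14596.38

Ad valorem component: 168924.85 × 22.9% = 38683.79
Specific component: 208 × 4.38 = 911.04
Import duty = 38683.79 + 911.04 = 39594.83
VAT base = CIF + duty = 168924.85 + 39594.83 = 208519.68
Import VAT = 208519.68 × 7% = 14596.38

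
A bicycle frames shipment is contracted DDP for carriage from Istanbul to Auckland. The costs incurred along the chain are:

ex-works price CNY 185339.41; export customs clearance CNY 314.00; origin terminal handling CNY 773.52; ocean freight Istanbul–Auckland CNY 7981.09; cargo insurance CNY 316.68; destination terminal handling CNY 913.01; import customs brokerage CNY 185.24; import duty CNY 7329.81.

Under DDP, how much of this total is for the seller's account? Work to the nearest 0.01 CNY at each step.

Seller's account: CNY 203152.76

DDP: the seller bears all costs including import duty.
Seller's account: goods 185339.41 + export clearance 314.00 + origin terminal 773.52 + freight 7981.09 + insurance 316.68 + destination terminal 913.01 + brokerage 185.24 + duty 7329.81 = 203152.76
Buyer's account: 0.00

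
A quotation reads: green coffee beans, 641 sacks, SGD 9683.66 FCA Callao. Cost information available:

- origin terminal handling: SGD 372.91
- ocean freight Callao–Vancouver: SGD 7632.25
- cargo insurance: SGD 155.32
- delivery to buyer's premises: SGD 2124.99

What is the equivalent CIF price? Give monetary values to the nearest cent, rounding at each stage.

CIF price: SGD 17844.14

Not relevant to the conversion: delivery — on the buyer under both terms; not part of either seller's price.
From FCA to CIF, the seller additionally bears: origin terminal, freight, insurance.
CIF price = 9683.66 + 372.91 + 7632.25 + 155.32 = 17844.14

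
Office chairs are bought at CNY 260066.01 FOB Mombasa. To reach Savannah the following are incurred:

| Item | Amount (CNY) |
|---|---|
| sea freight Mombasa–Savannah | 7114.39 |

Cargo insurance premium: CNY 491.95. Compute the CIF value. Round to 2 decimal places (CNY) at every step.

CIF value: CNY 267672.35

CIF = FOB price + freight + insurance
CIF = 260066.01 + 7114.39 + 491.95 = 267672.35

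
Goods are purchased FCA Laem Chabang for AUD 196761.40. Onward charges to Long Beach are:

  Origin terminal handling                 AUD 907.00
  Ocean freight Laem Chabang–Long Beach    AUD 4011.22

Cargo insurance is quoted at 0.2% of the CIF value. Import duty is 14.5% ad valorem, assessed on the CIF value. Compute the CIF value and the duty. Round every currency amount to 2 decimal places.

CIF value: AUD 202083.79; import duty: AUD 29302.15

Let C be the CIF value. C = FCA price + pre-shipment costs + freight + 0.2% × C
C − 0.2% × C = 196761.40 + 907.00 + 4011.22
0.998 × C = 201679.62
C = 201679.62 / 0.998 = 202083.79
Insurance premium = 0.2% × 202083.79 = 404.17
Import duty = 202083.79 × 14.5% = 29302.15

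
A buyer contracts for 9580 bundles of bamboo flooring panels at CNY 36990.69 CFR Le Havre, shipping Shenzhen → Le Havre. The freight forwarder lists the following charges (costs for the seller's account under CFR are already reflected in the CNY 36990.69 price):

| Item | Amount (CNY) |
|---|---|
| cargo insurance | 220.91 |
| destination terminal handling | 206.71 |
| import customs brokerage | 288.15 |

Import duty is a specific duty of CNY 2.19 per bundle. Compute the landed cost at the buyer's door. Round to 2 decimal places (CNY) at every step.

Total landed cost: CNY 58686.66

CFR: the seller pays costs through ocean freight to the destination port, but not insurance.
CIF value = CFR price + insurance = 36990.69 + 220.91 = 37211.60
Import duty = 9580 × 2.19 = 20980.20
Buyer bears: insurance 220.91 + destination terminal 206.71 + brokerage 288.15 + duty 20980.20 = 21695.97
Landed cost = invoice 36990.69 + 21695.97 = 58686.66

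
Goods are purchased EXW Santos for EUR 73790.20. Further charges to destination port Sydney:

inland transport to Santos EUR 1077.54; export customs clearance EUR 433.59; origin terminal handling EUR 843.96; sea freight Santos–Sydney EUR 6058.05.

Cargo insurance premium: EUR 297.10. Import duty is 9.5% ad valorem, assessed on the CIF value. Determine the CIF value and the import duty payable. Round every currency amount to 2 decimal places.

CIF = EXW price + pre-shipment costs + freight + insurance
CIF = 73790.20 + 1077.54 + 433.59 + 843.96 + 6058.05 + 297.10 = 82500.44
Import duty = 82500.44 × 9.5% = 7837.54

CIF value: EUR 82500.44; import duty: EUR 7837.54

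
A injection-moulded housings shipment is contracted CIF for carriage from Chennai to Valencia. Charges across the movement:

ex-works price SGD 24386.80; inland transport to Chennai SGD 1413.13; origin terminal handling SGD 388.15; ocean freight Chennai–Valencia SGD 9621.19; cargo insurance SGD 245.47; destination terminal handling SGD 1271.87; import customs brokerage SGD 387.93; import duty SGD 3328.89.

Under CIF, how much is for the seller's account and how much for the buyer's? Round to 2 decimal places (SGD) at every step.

Seller: SGD 36054.74; buyer: SGD 4988.69

CIF: the seller pays costs through ocean freight and marine insurance to the destination port.
Seller's account: goods 24386.80 + inland to port 1413.13 + origin terminal 388.15 + freight 9621.19 + insurance 245.47 = 36054.74
Buyer's account: destination terminal 1271.87 + brokerage 387.93 + duty 3328.89 = 4988.69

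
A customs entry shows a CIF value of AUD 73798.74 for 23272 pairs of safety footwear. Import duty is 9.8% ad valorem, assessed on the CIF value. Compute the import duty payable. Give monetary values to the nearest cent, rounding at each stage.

Import duty = 73798.74 × 9.8% = 7232.28

Import duty: AUD 7232.28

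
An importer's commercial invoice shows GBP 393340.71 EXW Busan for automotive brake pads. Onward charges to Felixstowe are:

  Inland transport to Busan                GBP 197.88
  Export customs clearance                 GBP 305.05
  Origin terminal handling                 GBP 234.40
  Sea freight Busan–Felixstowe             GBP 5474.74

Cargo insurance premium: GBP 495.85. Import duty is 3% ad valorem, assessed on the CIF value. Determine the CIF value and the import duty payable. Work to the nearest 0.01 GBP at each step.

CIF = EXW price + pre-shipment costs + freight + insurance
CIF = 393340.71 + 197.88 + 305.05 + 234.40 + 5474.74 + 495.85 = 400048.63
Import duty = 400048.63 × 3% = 12001.46

CIF value: GBP 400048.63; import duty: GBP 12001.46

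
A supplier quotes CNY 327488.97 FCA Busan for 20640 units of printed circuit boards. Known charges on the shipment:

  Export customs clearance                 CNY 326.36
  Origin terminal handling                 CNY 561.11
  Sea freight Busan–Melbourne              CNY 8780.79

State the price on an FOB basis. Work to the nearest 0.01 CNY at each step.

Not relevant to the conversion: export clearance — on the seller under both FCA and FOB; already in the FCA price and stays in the FOB price. freight — on the buyer under both terms; not part of either seller's price.
From FCA to FOB, the seller additionally bears: origin terminal.
FOB price = 327488.97 + 561.11 = 328050.08

FOB price: CNY 328050.08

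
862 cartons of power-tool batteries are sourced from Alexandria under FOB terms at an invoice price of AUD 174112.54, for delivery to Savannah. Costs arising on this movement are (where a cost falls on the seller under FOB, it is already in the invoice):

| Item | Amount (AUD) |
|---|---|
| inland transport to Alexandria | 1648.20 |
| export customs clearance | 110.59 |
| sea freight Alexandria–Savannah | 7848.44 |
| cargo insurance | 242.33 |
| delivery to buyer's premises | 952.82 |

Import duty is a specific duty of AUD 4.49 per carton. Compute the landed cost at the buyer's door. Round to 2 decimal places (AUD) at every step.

Total landed cost: AUD 187026.51

FOB: the seller bears costs until goods are on board at the origin port; the buyer bears freight, insurance and all costs thereafter.
Already in the invoice (seller's account under FOB): inland to port, export clearance — exclude.
CIF value = FOB price + freight + insurance = 174112.54 + 7848.44 + 242.33 = 182203.31
Import duty = 862 × 4.49 = 3870.38
Buyer bears: freight 7848.44 + insurance 242.33 + delivery 952.82 + duty 3870.38 = 12913.97
Landed cost = invoice 174112.54 + 12913.97 = 187026.51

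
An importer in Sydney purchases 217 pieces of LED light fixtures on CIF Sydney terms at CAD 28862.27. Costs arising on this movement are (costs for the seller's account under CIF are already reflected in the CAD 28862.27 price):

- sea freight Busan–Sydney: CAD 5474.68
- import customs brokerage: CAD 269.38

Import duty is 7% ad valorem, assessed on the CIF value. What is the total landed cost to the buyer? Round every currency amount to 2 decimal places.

CIF: the seller pays costs through ocean freight and marine insurance to the destination port.
Already in the invoice (seller's account under CIF): freight — exclude.
The CIF price already equals the CIF value: 28862.27
Import duty = 28862.27 × 7% = 2020.36
Buyer bears: brokerage 269.38 + duty 2020.36 = 2289.74
Landed cost = invoice 28862.27 + 2289.74 = 31152.01

Total landed cost: CAD 31152.01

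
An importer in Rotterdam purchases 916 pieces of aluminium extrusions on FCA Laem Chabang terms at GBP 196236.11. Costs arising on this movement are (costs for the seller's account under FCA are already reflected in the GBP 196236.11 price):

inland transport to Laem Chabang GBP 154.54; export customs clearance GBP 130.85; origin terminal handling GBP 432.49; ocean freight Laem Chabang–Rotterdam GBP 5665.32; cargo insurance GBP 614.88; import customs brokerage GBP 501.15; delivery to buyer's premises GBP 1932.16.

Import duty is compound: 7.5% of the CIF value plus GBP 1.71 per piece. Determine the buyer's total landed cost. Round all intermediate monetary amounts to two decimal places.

Total landed cost: GBP 222169.63

FCA: the seller delivers export-cleared goods to the carrier; the buyer bears costs from that point.
Already in the invoice (seller's account under FCA): inland to port, export clearance — exclude.
CIF value = FCA price + origin terminal + freight + insurance = 196236.11 + 432.49 + 5665.32 + 614.88 = 202948.80
Ad valorem component: 202948.80 × 7.5% = 15221.16
Specific component: 916 × 1.71 = 1566.36
Import duty = 15221.16 + 1566.36 = 16787.52
Buyer bears: origin terminal 432.49 + freight 5665.32 + insurance 614.88 + brokerage 501.15 + delivery 1932.16 + duty 16787.52 = 25933.52
Landed cost = invoice 196236.11 + 25933.52 = 222169.63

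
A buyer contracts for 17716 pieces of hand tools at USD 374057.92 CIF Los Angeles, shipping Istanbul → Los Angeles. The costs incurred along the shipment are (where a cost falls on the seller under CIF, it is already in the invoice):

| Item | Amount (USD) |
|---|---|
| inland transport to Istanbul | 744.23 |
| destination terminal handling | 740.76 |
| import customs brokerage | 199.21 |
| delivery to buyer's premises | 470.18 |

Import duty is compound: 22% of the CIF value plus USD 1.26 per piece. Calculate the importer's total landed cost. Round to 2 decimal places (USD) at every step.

Total landed cost: USD 480082.97

CIF: the seller pays costs through ocean freight and marine insurance to the destination port.
Already in the invoice (seller's account under CIF): inland to port — exclude.
The CIF price already equals the CIF value: 374057.92
Ad valorem component: 374057.92 × 22% = 82292.74
Specific component: 17716 × 1.26 = 22322.16
Import duty = 82292.74 + 22322.16 = 104614.90
Buyer bears: destination terminal 740.76 + brokerage 199.21 + delivery 470.18 + duty 104614.90 = 106025.05
Landed cost = invoice 374057.92 + 106025.05 = 480082.97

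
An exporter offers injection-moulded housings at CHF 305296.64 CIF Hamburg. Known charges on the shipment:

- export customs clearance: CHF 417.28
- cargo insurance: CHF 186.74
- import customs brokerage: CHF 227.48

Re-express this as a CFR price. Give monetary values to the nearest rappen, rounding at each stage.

CFR price: CHF 305109.90

Not relevant to the conversion: export clearance — on the seller under both CIF and CFR; already in the CIF price and stays in the CFR price. brokerage — on the buyer under both terms; not part of either seller's price.
From CIF to CFR, the seller no longer bears: insurance.
CFR price = 305296.64 − 186.74 = 305109.90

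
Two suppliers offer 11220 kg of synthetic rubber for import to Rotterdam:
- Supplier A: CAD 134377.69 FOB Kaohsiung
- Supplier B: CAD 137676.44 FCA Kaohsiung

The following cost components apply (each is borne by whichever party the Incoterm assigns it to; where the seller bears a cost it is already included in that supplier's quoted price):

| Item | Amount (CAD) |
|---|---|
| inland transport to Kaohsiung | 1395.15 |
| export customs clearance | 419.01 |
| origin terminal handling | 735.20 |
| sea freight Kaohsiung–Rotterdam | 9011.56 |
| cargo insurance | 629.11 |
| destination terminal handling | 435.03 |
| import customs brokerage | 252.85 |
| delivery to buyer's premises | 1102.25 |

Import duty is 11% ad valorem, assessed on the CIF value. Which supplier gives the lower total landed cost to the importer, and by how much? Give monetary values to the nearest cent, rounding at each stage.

Supplier A (FOB):
CIF value = FOB price + freight + insurance = 134377.69 + 9011.56 + 629.11 = 144018.36
Import duty = 144018.36 × 11% = 15842.02
Buyer bears (A): 9011.56 + 629.11 + 435.03 + 252.85 + 1102.25 = 11430.80
Landed cost (A) = invoice 134377.69 + 11430.80 + duty 15842.02 = 161650.51
Supplier B (FCA):
CIF value = FCA price + origin terminal + freight + insurance = 137676.44 + 735.20 + 9011.56 + 629.11 = 148052.31
Import duty = 148052.31 × 11% = 16285.75
Buyer bears (B): 735.20 + 9011.56 + 629.11 + 435.03 + 252.85 + 1102.25 = 12166.00
Landed cost (B) = invoice 137676.44 + 12166.00 + duty 16285.75 = 166128.19
Difference = |161650.51 − 166128.19| = 4477.68

Supplier A is cheaper by CAD 4477.68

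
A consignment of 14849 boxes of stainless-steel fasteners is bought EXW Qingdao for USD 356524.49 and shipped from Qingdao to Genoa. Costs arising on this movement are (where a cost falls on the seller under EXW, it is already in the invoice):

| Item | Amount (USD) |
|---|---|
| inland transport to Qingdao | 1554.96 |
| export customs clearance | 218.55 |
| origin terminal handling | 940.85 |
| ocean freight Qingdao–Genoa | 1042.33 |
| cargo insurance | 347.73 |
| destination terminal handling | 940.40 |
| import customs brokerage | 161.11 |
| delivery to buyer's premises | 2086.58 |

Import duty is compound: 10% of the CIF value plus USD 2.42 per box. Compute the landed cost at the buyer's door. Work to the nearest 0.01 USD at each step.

Total landed cost: USD 435814.47

EXW: the seller makes goods available at their premises; the buyer bears all onward costs.
CIF value = EXW price + inland to port + export clearance + origin terminal + freight + insurance = 356524.49 + 1554.96 + 218.55 + 940.85 + 1042.33 + 347.73 = 360628.91
Ad valorem component: 360628.91 × 10% = 36062.89
Specific component: 14849 × 2.42 = 35934.58
Import duty = 36062.89 + 35934.58 = 71997.47
Buyer bears: inland to port 1554.96 + export clearance 218.55 + origin terminal 940.85 + freight 1042.33 + insurance 347.73 + destination terminal 940.40 + brokerage 161.11 + delivery 2086.58 + duty 71997.47 = 79289.98
Landed cost = invoice 356524.49 + 79289.98 = 435814.47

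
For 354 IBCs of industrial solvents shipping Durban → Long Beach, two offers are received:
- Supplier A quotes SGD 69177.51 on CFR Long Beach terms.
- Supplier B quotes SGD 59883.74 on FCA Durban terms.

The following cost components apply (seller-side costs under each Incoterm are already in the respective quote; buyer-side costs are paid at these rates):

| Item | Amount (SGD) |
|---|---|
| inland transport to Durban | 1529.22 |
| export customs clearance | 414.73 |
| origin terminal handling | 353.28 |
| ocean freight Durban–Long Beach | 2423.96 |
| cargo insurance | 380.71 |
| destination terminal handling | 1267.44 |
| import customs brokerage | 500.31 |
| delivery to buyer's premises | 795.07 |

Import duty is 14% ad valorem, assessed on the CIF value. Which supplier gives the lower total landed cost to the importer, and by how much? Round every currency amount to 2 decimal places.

Supplier A (CFR):
CIF value = CFR price + insurance = 69177.51 + 380.71 = 69558.22
Import duty = 69558.22 × 14% = 9738.15
Buyer bears (A): 380.71 + 1267.44 + 500.31 + 795.07 = 2943.53
Landed cost (A) = invoice 69177.51 + 2943.53 + duty 9738.15 = 81859.19
Supplier B (FCA):
CIF value = FCA price + origin terminal + freight + insurance = 59883.74 + 353.28 + 2423.96 + 380.71 = 63041.69
Import duty = 63041.69 × 14% = 8825.84
Buyer bears (B): 353.28 + 2423.96 + 380.71 + 1267.44 + 500.31 + 795.07 = 5720.77
Landed cost (B) = invoice 59883.74 + 5720.77 + duty 8825.84 = 74430.35
Difference = |81859.19 − 74430.35| = 7428.84

Supplier B is cheaper by SGD 7428.84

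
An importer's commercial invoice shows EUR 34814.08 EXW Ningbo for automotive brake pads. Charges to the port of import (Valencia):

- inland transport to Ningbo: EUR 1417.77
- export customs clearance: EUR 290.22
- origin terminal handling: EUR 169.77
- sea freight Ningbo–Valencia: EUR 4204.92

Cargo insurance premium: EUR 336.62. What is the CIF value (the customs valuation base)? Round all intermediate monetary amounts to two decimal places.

CIF value: EUR 41233.38

CIF = EXW price + pre-shipment costs + freight + insurance
CIF = 34814.08 + 1417.77 + 290.22 + 169.77 + 4204.92 + 336.62 = 41233.38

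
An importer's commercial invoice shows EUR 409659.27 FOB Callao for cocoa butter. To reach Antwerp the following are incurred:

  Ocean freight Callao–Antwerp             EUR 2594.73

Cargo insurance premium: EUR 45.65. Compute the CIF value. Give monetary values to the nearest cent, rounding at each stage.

CIF value: EUR 412299.65

CIF = FOB price + freight + insurance
CIF = 409659.27 + 2594.73 + 45.65 = 412299.65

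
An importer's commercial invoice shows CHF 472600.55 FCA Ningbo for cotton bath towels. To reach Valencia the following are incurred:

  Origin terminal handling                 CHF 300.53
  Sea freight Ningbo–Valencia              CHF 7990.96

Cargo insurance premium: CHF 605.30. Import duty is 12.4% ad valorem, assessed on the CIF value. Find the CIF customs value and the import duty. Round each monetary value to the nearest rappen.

CIF value: CHF 481497.34; import duty: CHF 59705.67

CIF = FCA price + pre-shipment costs + freight + insurance
CIF = 472600.55 + 300.53 + 7990.96 + 605.30 = 481497.34
Import duty = 481497.34 × 12.4% = 59705.67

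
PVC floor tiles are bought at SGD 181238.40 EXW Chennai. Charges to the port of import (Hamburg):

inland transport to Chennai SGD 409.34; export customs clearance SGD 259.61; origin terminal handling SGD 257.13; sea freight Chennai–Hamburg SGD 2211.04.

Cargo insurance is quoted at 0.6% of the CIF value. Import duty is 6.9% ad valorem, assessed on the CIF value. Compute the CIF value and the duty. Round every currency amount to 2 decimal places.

CIF value: SGD 185488.45; import duty: SGD 12798.70

Let C be the CIF value. C = EXW price + pre-shipment costs + freight + 0.6% × C
C − 0.6% × C = 181238.40 + 409.34 + 259.61 + 257.13 + 2211.04
0.994 × C = 184375.52
C = 184375.52 / 0.994 = 185488.45
Insurance premium = 0.6% × 185488.45 = 1112.93
Import duty = 185488.45 × 6.9% = 12798.70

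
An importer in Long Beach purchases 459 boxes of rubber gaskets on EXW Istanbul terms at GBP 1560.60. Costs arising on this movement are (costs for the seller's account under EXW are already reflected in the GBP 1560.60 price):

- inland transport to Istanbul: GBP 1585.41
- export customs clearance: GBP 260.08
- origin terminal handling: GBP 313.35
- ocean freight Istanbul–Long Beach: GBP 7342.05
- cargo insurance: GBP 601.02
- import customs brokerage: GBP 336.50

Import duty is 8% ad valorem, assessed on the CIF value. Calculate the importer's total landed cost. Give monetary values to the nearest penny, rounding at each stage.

EXW: the seller makes goods available at their premises; the buyer bears all onward costs.
CIF value = EXW price + inland to port + export clearance + origin terminal + freight + insurance = 1560.60 + 1585.41 + 260.08 + 313.35 + 7342.05 + 601.02 = 11662.51
Import duty = 11662.51 × 8% = 933.00
Buyer bears: inland to port 1585.41 + export clearance 260.08 + origin terminal 313.35 + freight 7342.05 + insurance 601.02 + brokerage 336.50 + duty 933.00 = 11371.41
Landed cost = invoice 1560.60 + 11371.41 = 12932.01

Total landed cost: GBP 12932.01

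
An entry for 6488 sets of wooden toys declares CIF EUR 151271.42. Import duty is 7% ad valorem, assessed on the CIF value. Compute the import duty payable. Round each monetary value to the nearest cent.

Import duty = 151271.42 × 7% = 10589.00

Import duty: EUR 10589.00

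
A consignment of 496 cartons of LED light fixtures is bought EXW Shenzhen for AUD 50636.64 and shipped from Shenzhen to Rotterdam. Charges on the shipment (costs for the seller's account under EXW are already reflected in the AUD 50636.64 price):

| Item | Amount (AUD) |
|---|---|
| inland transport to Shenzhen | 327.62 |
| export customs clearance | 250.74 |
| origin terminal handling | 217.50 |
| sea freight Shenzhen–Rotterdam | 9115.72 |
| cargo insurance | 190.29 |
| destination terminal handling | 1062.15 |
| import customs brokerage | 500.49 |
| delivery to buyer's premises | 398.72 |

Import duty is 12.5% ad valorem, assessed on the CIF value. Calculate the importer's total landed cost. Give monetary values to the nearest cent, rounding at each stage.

Total landed cost: AUD 70292.18

EXW: the seller makes goods available at their premises; the buyer bears all onward costs.
CIF value = EXW price + inland to port + export clearance + origin terminal + freight + insurance = 50636.64 + 327.62 + 250.74 + 217.50 + 9115.72 + 190.29 = 60738.51
Import duty = 60738.51 × 12.5% = 7592.31
Buyer bears: inland to port 327.62 + export clearance 250.74 + origin terminal 217.50 + freight 9115.72 + insurance 190.29 + destination terminal 1062.15 + brokerage 500.49 + delivery 398.72 + duty 7592.31 = 19655.54
Landed cost = invoice 50636.64 + 19655.54 = 70292.18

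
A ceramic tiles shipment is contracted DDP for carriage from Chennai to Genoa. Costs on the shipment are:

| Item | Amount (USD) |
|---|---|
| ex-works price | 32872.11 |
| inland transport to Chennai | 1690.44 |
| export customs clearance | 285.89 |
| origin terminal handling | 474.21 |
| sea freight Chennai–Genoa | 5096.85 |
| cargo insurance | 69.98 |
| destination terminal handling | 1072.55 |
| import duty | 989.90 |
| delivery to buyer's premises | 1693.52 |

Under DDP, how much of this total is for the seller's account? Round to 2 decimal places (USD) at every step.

DDP: the seller bears all costs including import duty.
Seller's account: goods 32872.11 + inland to port 1690.44 + export clearance 285.89 + origin terminal 474.21 + freight 5096.85 + insurance 69.98 + destination terminal 1072.55 + duty 989.90 + delivery 1693.52 = 44245.45
Buyer's account: 0.00

Seller's account: USD 44245.45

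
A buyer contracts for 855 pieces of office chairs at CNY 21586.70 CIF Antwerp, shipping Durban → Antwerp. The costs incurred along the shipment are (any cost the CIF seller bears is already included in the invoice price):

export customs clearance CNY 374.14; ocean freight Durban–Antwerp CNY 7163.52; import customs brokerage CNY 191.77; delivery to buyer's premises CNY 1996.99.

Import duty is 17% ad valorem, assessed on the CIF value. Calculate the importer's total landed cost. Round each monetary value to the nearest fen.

Total landed cost: CNY 27445.20

CIF: the seller pays costs through ocean freight and marine insurance to the destination port.
Already in the invoice (seller's account under CIF): export clearance, freight — exclude.
The CIF price already equals the CIF value: 21586.70
Import duty = 21586.70 × 17% = 3669.74
Buyer bears: brokerage 191.77 + delivery 1996.99 + duty 3669.74 = 5858.50
Landed cost = invoice 21586.70 + 5858.50 = 27445.20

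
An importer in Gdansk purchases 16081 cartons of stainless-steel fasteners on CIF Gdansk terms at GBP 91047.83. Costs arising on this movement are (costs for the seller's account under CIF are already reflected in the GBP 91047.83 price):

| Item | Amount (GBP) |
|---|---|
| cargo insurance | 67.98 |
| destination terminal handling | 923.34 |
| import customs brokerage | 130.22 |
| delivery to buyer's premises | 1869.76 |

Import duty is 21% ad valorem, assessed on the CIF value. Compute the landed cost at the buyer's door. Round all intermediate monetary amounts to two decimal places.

Total landed cost: GBP 113091.19

CIF: the seller pays costs through ocean freight and marine insurance to the destination port.
Already in the invoice (seller's account under CIF): insurance — exclude.
The CIF price already equals the CIF value: 91047.83
Import duty = 91047.83 × 21% = 19120.04
Buyer bears: destination terminal 923.34 + brokerage 130.22 + delivery 1869.76 + duty 19120.04 = 22043.36
Landed cost = invoice 91047.83 + 22043.36 = 113091.19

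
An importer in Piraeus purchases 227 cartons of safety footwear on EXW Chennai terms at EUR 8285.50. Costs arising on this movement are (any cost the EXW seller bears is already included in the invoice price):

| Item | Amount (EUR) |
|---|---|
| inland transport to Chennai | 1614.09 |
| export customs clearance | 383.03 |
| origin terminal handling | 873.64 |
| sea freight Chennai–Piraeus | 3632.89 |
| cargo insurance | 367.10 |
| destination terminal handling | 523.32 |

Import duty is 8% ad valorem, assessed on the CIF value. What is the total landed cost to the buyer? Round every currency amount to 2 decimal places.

Total landed cost: EUR 16892.07

EXW: the seller makes goods available at their premises; the buyer bears all onward costs.
CIF value = EXW price + inland to port + export clearance + origin terminal + freight + insurance = 8285.50 + 1614.09 + 383.03 + 873.64 + 3632.89 + 367.10 = 15156.25
Import duty = 15156.25 × 8% = 1212.50
Buyer bears: inland to port 1614.09 + export clearance 383.03 + origin terminal 873.64 + freight 3632.89 + insurance 367.10 + destination terminal 523.32 + duty 1212.50 = 8606.57
Landed cost = invoice 8285.50 + 8606.57 = 16892.07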